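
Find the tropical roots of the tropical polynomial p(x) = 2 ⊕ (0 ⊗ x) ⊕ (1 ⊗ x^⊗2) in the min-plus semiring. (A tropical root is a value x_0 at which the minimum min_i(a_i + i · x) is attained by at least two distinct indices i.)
Roots: {-1, 2}

Each tropical root is a break point of the lower envelope of the lines y = a_i + i · x (there are 3 lines, with slopes 0, 1, ..., 2). Only the lines that attain the minimum somewhere contribute to roots; other lines are dominated. Here the surviving (envelope) indices are i = 2, i = 1, i = 0.
Intersections between consecutive envelope lines give the roots: for adjacent envelope indices i < j the intersection is x = (a_i − a_j) / (j − i). Reading off the sorted break points: {-1, 2}.
Verification: at each break x_0, at least two indices attain the minimum of min_i(a_i + i · x_0).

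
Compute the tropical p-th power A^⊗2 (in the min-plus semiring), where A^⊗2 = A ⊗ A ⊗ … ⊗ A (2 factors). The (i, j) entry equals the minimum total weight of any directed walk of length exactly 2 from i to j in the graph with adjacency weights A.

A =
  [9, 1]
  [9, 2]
A^⊗2 =
  [10, 3]
  [11, 4]

Each entry (A^⊗2)_ij equals the minimum over all length-2 walks i = v_0 → v_1 → … → v_2 = j of Σ_t A[v_t][v_{t+1}]. For example, for (i, j) = (0, 1) we minimise over 2 possible intermediate vertex sequences; the minimum is 3, attained along the walk 0 → 1 → 1.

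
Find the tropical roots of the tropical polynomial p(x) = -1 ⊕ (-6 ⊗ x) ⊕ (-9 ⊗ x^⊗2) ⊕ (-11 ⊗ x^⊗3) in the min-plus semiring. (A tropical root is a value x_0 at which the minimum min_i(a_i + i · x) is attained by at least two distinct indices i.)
Roots: {2, 3, 5}

Each tropical root is a break point of the lower envelope of the lines y = a_i + i · x (there are 4 lines, with slopes 0, 1, ..., 3). Only the lines that attain the minimum somewhere contribute to roots; other lines are dominated. Here the surviving (envelope) indices are i = 3, i = 2, i = 1, i = 0.
Intersections between consecutive envelope lines give the roots: for adjacent envelope indices i < j the intersection is x = (a_i − a_j) / (j − i). Reading off the sorted break points: {2, 3, 5}.
Verification: at each break x_0, at least two indices attain the minimum of min_i(a_i + i · x_0).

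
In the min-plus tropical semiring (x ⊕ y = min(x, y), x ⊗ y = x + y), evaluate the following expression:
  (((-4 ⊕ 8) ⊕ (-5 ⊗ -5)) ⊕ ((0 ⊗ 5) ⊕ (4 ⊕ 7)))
(((-4 ⊕ 8) ⊕ (-5 ⊗ -5)) ⊕ ((0 ⊗ 5) ⊕ (4 ⊕ 7))) = -10

Expand innermost to outermost. Recall ⊕ takes the minimum of its arguments and ⊗ takes their sum. Working out the expression (((-4 ⊕ 8) ⊕ (-5 ⊗ -5)) ⊕ ((0 ⊗ 5) ⊕ (4 ⊕ 7))) gives -10.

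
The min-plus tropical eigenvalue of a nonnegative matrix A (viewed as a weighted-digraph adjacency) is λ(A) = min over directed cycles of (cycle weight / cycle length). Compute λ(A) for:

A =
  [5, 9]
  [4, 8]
λ(A) = 5

Enumerate directed cycles and compute their means (weight / length). Sample:
  cycle 0 → 0: weight = 5, length = 1, mean = 5/1 ≈ 5.000
  cycle 1 → 1: weight = 8, length = 1, mean = 8/1 ≈ 8.000
  cycle 0 → 1 → 0: weight = 13, length = 2, mean = 13/2 ≈ 6.500
  cycle 1 → 0 → 1: weight = 13, length = 2, mean = 13/2 ≈ 6.500
Minimum mean = 5.000, attained e.g. along the cycle 0 → 0 with weight 5 and length 1. So λ(A) = 5/1 = 5.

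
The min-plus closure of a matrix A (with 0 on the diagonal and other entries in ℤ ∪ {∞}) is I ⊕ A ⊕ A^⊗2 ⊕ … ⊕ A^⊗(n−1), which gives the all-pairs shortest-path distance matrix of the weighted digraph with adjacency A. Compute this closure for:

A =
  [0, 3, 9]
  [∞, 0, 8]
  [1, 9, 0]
Closure =
  [0, 3, 9]
  [9, 0, 8]
  [1, 4, 0]

This is the Floyd-Warshall all-pairs shortest-path computation. For each intermediate vertex k = 0, 1, …, 2, update dist[i][j] ← min(dist[i][j], dist[i][k] + dist[k][j]). The final matrix gives, for each (i, j), the minimum total weight of any directed path from i to j (possibly empty when i = j).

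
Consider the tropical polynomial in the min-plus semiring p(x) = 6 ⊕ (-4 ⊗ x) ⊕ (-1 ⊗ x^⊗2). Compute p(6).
p(6) = 2

A tropical monomial a ⊗ x^⊗i evaluates to a + i · x. Evaluating each term at x = 6:
  Term 0 contributes 6 + 0 · 6 = 6
  Term 1 contributes -4 + 1 · 6 = 2
  Term 2 contributes -1 + 2 · 6 = 11
p(6) = ⊕ of these = min[6, 2, 11] = 2.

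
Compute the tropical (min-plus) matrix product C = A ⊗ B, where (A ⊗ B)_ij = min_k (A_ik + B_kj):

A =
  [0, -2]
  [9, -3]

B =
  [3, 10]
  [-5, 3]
A ⊗ B =
  [-7, 1]
  [-8, 0]

Apply the min-plus product entry-by-entry:
  C[0][0] = min over k of (A[0][0] + B[0][0] = 0 + 3 = 3, A[0][1] + B[1][0] = -2 + -5 = -7) = -7 (attained at k = 1)
  C[0][1] = min over k of (A[0][0] + B[0][1] = 0 + 10 = 10, A[0][1] + B[1][1] = -2 + 3 = 1) = 1 (attained at k = 1)
  C[1][0] = min over k of (A[1][0] + B[0][0] = 9 + 3 = 12, A[1][1] + B[1][0] = -3 + -5 = -8) = -8 (attained at k = 1)
  C[1][1] = min over k of (A[1][0] + B[0][1] = 9 + 10 = 19, A[1][1] + B[1][1] = -3 + 3 = 0) = 0 (attained at k = 1)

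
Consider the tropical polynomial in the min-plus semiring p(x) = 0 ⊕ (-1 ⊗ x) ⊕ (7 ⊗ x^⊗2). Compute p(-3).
p(-3) = -4

A tropical monomial a ⊗ x^⊗i evaluates to a + i · x. Evaluating each term at x = -3:
  Term 0 contributes 0 + 0 · -3 = 0
  Term 1 contributes -1 + 1 · -3 = -4
  Term 2 contributes 7 + 2 · -3 = 1
p(-3) = ⊕ of these = min[0, -4, 1] = -4.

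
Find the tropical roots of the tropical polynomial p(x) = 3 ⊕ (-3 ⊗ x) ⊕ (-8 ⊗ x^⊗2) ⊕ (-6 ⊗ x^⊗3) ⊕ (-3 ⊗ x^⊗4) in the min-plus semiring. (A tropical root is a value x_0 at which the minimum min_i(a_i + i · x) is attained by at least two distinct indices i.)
Roots: {-3, -2, 5, 6}

Each tropical root is a break point of the lower envelope of the lines y = a_i + i · x (there are 5 lines, with slopes 0, 1, ..., 4). Only the lines that attain the minimum somewhere contribute to roots; other lines are dominated. Here the surviving (envelope) indices are i = 4, i = 3, i = 2, i = 1, i = 0.
Intersections between consecutive envelope lines give the roots: for adjacent envelope indices i < j the intersection is x = (a_i − a_j) / (j − i). Reading off the sorted break points: {-3, -2, 5, 6}.
Verification: at each break x_0, at least two indices attain the minimum of min_i(a_i + i · x_0).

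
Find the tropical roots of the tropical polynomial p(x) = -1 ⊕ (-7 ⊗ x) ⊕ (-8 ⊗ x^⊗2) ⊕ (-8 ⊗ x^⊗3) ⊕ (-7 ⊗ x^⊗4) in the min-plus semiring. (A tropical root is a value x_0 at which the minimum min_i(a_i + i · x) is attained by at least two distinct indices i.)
Roots: {-1, 0, 1, 6}

Each tropical root is a break point of the lower envelope of the lines y = a_i + i · x (there are 5 lines, with slopes 0, 1, ..., 4). Only the lines that attain the minimum somewhere contribute to roots; other lines are dominated. Here the surviving (envelope) indices are i = 4, i = 3, i = 2, i = 1, i = 0.
Intersections between consecutive envelope lines give the roots: for adjacent envelope indices i < j the intersection is x = (a_i − a_j) / (j − i). Reading off the sorted break points: {-1, 0, 1, 6}.
Verification: at each break x_0, at least two indices attain the minimum of min_i(a_i + i · x_0).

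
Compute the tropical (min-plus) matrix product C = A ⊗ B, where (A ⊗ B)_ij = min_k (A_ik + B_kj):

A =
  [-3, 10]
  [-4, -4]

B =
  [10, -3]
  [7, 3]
A ⊗ B =
  [7, -6]
  [3, -7]

Apply the min-plus product entry-by-entry:
  C[0][0] = min over k of (A[0][0] + B[0][0] = -3 + 10 = 7, A[0][1] + B[1][0] = 10 + 7 = 17) = 7 (attained at k = 0)
  C[0][1] = min over k of (A[0][0] + B[0][1] = -3 + -3 = -6, A[0][1] + B[1][1] = 10 + 3 = 13) = -6 (attained at k = 0)
  C[1][0] = min over k of (A[1][0] + B[0][0] = -4 + 10 = 6, A[1][1] + B[1][0] = -4 + 7 = 3) = 3 (attained at k = 1)
  C[1][1] = min over k of (A[1][0] + B[0][1] = -4 + -3 = -7, A[1][1] + B[1][1] = -4 + 3 = -1) = -7 (attained at k = 0)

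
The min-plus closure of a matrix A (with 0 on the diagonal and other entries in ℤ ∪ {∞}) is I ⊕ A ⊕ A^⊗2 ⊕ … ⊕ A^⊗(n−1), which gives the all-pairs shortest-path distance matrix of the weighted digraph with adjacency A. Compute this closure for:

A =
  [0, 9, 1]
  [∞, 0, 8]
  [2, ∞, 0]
Closure =
  [0, 9, 1]
  [10, 0, 8]
  [2, 11, 0]

This is the Floyd-Warshall all-pairs shortest-path computation. For each intermediate vertex k = 0, 1, …, 2, update dist[i][j] ← min(dist[i][j], dist[i][k] + dist[k][j]). The final matrix gives, for each (i, j), the minimum total weight of any directed path from i to j (possibly empty when i = j).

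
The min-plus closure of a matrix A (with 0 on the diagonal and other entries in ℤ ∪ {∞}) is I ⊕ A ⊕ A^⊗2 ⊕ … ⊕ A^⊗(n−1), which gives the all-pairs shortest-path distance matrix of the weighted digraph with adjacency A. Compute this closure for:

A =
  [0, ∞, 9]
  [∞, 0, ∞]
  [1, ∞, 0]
Closure =
  [0, ∞, 9]
  [∞, 0, ∞]
  [1, ∞, 0]

This is the Floyd-Warshall all-pairs shortest-path computation. For each intermediate vertex k = 0, 1, …, 2, update dist[i][j] ← min(dist[i][j], dist[i][k] + dist[k][j]). The final matrix gives, for each (i, j), the minimum total weight of any directed path from i to j (possibly empty when i = j).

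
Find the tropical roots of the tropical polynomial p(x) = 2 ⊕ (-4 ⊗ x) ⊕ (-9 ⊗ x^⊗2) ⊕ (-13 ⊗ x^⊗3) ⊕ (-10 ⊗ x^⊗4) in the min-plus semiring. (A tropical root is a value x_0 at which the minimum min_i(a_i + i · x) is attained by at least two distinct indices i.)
Roots: {-3, 4, 5, 6}

Each tropical root is a break point of the lower envelope of the lines y = a_i + i · x (there are 5 lines, with slopes 0, 1, ..., 4). Only the lines that attain the minimum somewhere contribute to roots; other lines are dominated. Here the surviving (envelope) indices are i = 4, i = 3, i = 2, i = 1, i = 0.
Intersections between consecutive envelope lines give the roots: for adjacent envelope indices i < j the intersection is x = (a_i − a_j) / (j − i). Reading off the sorted break points: {-3, 4, 5, 6}.
Verification: at each break x_0, at least two indices attain the minimum of min_i(a_i + i · x_0).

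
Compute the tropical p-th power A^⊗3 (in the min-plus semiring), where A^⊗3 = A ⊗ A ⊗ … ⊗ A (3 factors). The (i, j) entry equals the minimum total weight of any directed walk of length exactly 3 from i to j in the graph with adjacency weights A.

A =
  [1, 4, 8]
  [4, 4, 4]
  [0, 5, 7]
A^⊗3 =
  [3, 6, 9]
  [5, 8, 12]
  [2, 5, 8]

Each entry (A^⊗3)_ij equals the minimum over all length-3 walks i = v_0 → v_1 → … → v_3 = j of Σ_t A[v_t][v_{t+1}]. For example, for (i, j) = (0, 2) we minimise over 9 possible intermediate vertex sequences; the minimum is 9, attained along the walk 0 → 0 → 1 → 2.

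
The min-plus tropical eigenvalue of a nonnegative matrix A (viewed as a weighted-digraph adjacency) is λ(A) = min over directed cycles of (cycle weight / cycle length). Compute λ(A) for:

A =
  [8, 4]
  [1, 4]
λ(A) = 5/2

Enumerate directed cycles and compute their means (weight / length). Sample:
  cycle 0 → 0: weight = 8, length = 1, mean = 8/1 ≈ 8.000
  cycle 1 → 1: weight = 4, length = 1, mean = 4/1 ≈ 4.000
  cycle 0 → 1 → 0: weight = 5, length = 2, mean = 5/2 ≈ 2.500
  cycle 1 → 0 → 1: weight = 5, length = 2, mean = 5/2 ≈ 2.500
Minimum mean = 2.500, attained e.g. along the cycle 0 → 1 → 0 with weight 5 and length 2. So λ(A) = 5/2 = 5/2.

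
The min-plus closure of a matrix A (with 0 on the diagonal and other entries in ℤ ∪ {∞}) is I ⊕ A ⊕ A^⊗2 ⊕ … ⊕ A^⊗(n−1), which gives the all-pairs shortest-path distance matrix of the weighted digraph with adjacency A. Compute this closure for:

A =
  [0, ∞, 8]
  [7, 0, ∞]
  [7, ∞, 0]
Closure =
  [0, ∞, 8]
  [7, 0, 15]
  [7, ∞, 0]

This is the Floyd-Warshall all-pairs shortest-path computation. For each intermediate vertex k = 0, 1, …, 2, update dist[i][j] ← min(dist[i][j], dist[i][k] + dist[k][j]). The final matrix gives, for each (i, j), the minimum total weight of any directed path from i to j (possibly empty when i = j).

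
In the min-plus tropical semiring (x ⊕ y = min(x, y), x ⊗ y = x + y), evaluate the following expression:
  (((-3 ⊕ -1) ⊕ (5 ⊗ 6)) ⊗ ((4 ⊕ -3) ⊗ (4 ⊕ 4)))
(((-3 ⊕ -1) ⊕ (5 ⊗ 6)) ⊗ ((4 ⊕ -3) ⊗ (4 ⊕ 4))) = -2

Expand innermost to outermost. Recall ⊕ takes the minimum of its arguments and ⊗ takes their sum. Working out the expression (((-3 ⊕ -1) ⊕ (5 ⊗ 6)) ⊗ ((4 ⊕ -3) ⊗ (4 ⊕ 4))) gives -2.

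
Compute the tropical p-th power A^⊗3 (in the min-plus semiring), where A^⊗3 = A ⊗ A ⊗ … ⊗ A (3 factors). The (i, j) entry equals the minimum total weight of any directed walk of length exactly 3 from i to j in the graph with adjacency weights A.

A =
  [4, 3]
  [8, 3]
A^⊗3 =
  [12, 9]
  [14, 9]

Each entry (A^⊗3)_ij equals the minimum over all length-3 walks i = v_0 → v_1 → … → v_3 = j of Σ_t A[v_t][v_{t+1}]. For example, for (i, j) = (0, 1) we minimise over 4 possible intermediate vertex sequences; the minimum is 9, attained along the walk 0 → 1 → 1 → 1.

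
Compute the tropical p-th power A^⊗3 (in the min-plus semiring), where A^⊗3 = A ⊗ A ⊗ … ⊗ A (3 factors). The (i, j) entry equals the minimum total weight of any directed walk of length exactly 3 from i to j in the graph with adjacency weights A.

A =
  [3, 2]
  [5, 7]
A^⊗3 =
  [9, 8]
  [11, 10]

Each entry (A^⊗3)_ij equals the minimum over all length-3 walks i = v_0 → v_1 → … → v_3 = j of Σ_t A[v_t][v_{t+1}]. For example, for (i, j) = (0, 1) we minimise over 4 possible intermediate vertex sequences; the minimum is 8, attained along the walk 0 → 0 → 0 → 1.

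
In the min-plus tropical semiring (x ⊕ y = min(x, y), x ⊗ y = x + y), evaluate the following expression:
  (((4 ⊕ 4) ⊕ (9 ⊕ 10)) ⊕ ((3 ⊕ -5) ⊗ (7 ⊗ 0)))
(((4 ⊕ 4) ⊕ (9 ⊕ 10)) ⊕ ((3 ⊕ -5) ⊗ (7 ⊗ 0))) = 2

Expand innermost to outermost. Recall ⊕ takes the minimum of its arguments and ⊗ takes their sum. Working out the expression (((4 ⊕ 4) ⊕ (9 ⊕ 10)) ⊕ ((3 ⊕ -5) ⊗ (7 ⊗ 0))) gives 2.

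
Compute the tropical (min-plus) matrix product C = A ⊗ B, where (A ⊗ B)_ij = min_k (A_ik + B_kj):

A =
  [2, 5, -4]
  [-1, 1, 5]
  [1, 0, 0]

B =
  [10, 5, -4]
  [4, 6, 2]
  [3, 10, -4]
A ⊗ B =
  [-1, 6, -8]
  [5, 4, -5]
  [3, 6, -4]

Apply the min-plus product entry-by-entry:
  C[0][0] = min over k of (A[0][0] + B[0][0] = 2 + 10 = 12, A[0][1] + B[1][0] = 5 + 4 = 9, A[0][2] + B[2][0] = -4 + 3 = -1) = -1 (attained at k = 2)
  C[0][1] = min over k of (A[0][0] + B[0][1] = 2 + 5 = 7, A[0][1] + B[1][1] = 5 + 6 = 11, A[0][2] + B[2][1] = -4 + 10 = 6) = 6 (attained at k = 2)
  C[0][2] = min over k of (A[0][0] + B[0][2] = 2 + -4 = -2, A[0][1] + B[1][2] = 5 + 2 = 7, A[0][2] + B[2][2] = -4 + -4 = -8) = -8 (attained at k = 2)
  C[1][0] = min over k of (A[1][0] + B[0][0] = -1 + 10 = 9, A[1][1] + B[1][0] = 1 + 4 = 5, A[1][2] + B[2][0] = 5 + 3 = 8) = 5 (attained at k = 1)
  C[1][1] = min over k of (A[1][0] + B[0][1] = -1 + 5 = 4, A[1][1] + B[1][1] = 1 + 6 = 7, A[1][2] + B[2][1] = 5 + 10 = 15) = 4 (attained at k = 0)
  C[1][2] = min over k of (A[1][0] + B[0][2] = -1 + -4 = -5, A[1][1] + B[1][2] = 1 + 2 = 3, A[1][2] + B[2][2] = 5 + -4 = 1) = -5 (attained at k = 0)
  C[2][0] = min over k of (A[2][0] + B[0][0] = 1 + 10 = 11, A[2][1] + B[1][0] = 0 + 4 = 4, A[2][2] + B[2][0] = 0 + 3 = 3) = 3 (attained at k = 2)
  C[2][1] = min over k of (A[2][0] + B[0][1] = 1 + 5 = 6, A[2][1] + B[1][1] = 0 + 6 = 6, A[2][2] + B[2][1] = 0 + 10 = 10) = 6 (attained at k = 0)
  C[2][2] = min over k of (A[2][0] + B[0][2] = 1 + -4 = -3, A[2][1] + B[1][2] = 0 + 2 = 2, A[2][2] + B[2][2] = 0 + -4 = -4) = -4 (attained at k = 2)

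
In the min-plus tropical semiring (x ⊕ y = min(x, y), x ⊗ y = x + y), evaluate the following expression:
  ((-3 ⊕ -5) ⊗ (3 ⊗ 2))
((-3 ⊕ -5) ⊗ (3 ⊗ 2)) = 0

Expand innermost to outermost. Recall ⊕ takes the minimum of its arguments and ⊗ takes their sum. Working out the expression ((-3 ⊕ -5) ⊗ (3 ⊗ 2)) gives 0.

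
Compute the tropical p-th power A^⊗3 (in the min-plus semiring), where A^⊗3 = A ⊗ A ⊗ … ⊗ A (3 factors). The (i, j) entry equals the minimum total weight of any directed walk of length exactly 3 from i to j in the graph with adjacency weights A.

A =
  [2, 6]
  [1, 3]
A^⊗3 =
  [6, 10]
  [5, 9]

Each entry (A^⊗3)_ij equals the minimum over all length-3 walks i = v_0 → v_1 → … → v_3 = j of Σ_t A[v_t][v_{t+1}]. For example, for (i, j) = (0, 1) we minimise over 4 possible intermediate vertex sequences; the minimum is 10, attained along the walk 0 → 0 → 0 → 1.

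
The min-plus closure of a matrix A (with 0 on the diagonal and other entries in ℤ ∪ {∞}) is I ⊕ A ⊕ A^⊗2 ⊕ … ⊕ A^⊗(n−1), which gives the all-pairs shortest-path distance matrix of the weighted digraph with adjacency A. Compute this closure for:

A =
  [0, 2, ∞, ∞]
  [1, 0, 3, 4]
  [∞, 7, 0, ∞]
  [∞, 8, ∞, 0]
Closure =
  [0, 2, 5, 6]
  [1, 0, 3, 4]
  [8, 7, 0, 11]
  [9, 8, 11, 0]

This is the Floyd-Warshall all-pairs shortest-path computation. For each intermediate vertex k = 0, 1, …, 3, update dist[i][j] ← min(dist[i][j], dist[i][k] + dist[k][j]). The final matrix gives, for each (i, j), the minimum total weight of any directed path from i to j (possibly empty when i = j).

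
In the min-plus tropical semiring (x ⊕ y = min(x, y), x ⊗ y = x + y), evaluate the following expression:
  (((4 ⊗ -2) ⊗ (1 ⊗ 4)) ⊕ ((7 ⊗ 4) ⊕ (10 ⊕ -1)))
(((4 ⊗ -2) ⊗ (1 ⊗ 4)) ⊕ ((7 ⊗ 4) ⊕ (10 ⊕ -1))) = -1

Expand innermost to outermost. Recall ⊕ takes the minimum of its arguments and ⊗ takes their sum. Working out the expression (((4 ⊗ -2) ⊗ (1 ⊗ 4)) ⊕ ((7 ⊗ 4) ⊕ (10 ⊕ -1))) gives -1.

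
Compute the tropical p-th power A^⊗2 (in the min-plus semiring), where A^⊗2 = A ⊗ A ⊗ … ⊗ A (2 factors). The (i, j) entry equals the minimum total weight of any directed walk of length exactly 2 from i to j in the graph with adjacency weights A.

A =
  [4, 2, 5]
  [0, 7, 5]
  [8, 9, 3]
A^⊗2 =
  [2, 6, 7]
  [4, 2, 5]
  [9, 10, 6]

Each entry (A^⊗2)_ij equals the minimum over all length-2 walks i = v_0 → v_1 → … → v_2 = j of Σ_t A[v_t][v_{t+1}]. For example, for (i, j) = (0, 2) we minimise over 3 possible intermediate vertex sequences; the minimum is 7, attained along the walk 0 → 1 → 2.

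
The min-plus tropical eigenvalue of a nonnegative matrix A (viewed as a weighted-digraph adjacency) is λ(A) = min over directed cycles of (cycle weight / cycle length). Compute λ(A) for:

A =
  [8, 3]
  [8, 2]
λ(A) = 2

Enumerate directed cycles and compute their means (weight / length). Sample:
  cycle 0 → 0: weight = 8, length = 1, mean = 8/1 ≈ 8.000
  cycle 1 → 1: weight = 2, length = 1, mean = 2/1 ≈ 2.000
  cycle 0 → 1 → 0: weight = 11, length = 2, mean = 11/2 ≈ 5.500
  cycle 1 → 0 → 1: weight = 11, length = 2, mean = 11/2 ≈ 5.500
Minimum mean = 2.000, attained e.g. along the cycle 1 → 1 with weight 2 and length 1. So λ(A) = 2/1 = 2.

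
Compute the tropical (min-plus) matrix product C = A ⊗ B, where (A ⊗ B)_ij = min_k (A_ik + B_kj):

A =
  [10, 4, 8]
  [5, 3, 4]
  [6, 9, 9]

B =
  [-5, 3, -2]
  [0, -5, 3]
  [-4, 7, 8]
A ⊗ B =
  [4, -1, 7]
  [0, -2, 3]
  [1, 4, 4]

Apply the min-plus product entry-by-entry:
  C[0][0] = min over k of (A[0][0] + B[0][0] = 10 + -5 = 5, A[0][1] + B[1][0] = 4 + 0 = 4, A[0][2] + B[2][0] = 8 + -4 = 4) = 4 (attained at k = 1)
  C[0][1] = min over k of (A[0][0] + B[0][1] = 10 + 3 = 13, A[0][1] + B[1][1] = 4 + -5 = -1, A[0][2] + B[2][1] = 8 + 7 = 15) = -1 (attained at k = 1)
  C[0][2] = min over k of (A[0][0] + B[0][2] = 10 + -2 = 8, A[0][1] + B[1][2] = 4 + 3 = 7, A[0][2] + B[2][2] = 8 + 8 = 16) = 7 (attained at k = 1)
  C[1][0] = min over k of (A[1][0] + B[0][0] = 5 + -5 = 0, A[1][1] + B[1][0] = 3 + 0 = 3, A[1][2] + B[2][0] = 4 + -4 = 0) = 0 (attained at k = 0)
  C[1][1] = min over k of (A[1][0] + B[0][1] = 5 + 3 = 8, A[1][1] + B[1][1] = 3 + -5 = -2, A[1][2] + B[2][1] = 4 + 7 = 11) = -2 (attained at k = 1)
  C[1][2] = min over k of (A[1][0] + B[0][2] = 5 + -2 = 3, A[1][1] + B[1][2] = 3 + 3 = 6, A[1][2] + B[2][2] = 4 + 8 = 12) = 3 (attained at k = 0)
  C[2][0] = min over k of (A[2][0] + B[0][0] = 6 + -5 = 1, A[2][1] + B[1][0] = 9 + 0 = 9, A[2][2] + B[2][0] = 9 + -4 = 5) = 1 (attained at k = 0)
  C[2][1] = min over k of (A[2][0] + B[0][1] = 6 + 3 = 9, A[2][1] + B[1][1] = 9 + -5 = 4, A[2][2] + B[2][1] = 9 + 7 = 16) = 4 (attained at k = 1)
  C[2][2] = min over k of (A[2][0] + B[0][2] = 6 + -2 = 4, A[2][1] + B[1][2] = 9 + 3 = 12, A[2][2] + B[2][2] = 9 + 8 = 17) = 4 (attained at k = 0)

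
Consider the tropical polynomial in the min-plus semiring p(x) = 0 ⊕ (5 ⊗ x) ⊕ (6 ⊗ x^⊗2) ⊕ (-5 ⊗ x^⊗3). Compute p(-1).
p(-1) = -8

A tropical monomial a ⊗ x^⊗i evaluates to a + i · x. Evaluating each term at x = -1:
  Term 0 contributes 0 + 0 · -1 = 0
  Term 1 contributes 5 + 1 · -1 = 4
  Term 2 contributes 6 + 2 · -1 = 4
  Term 3 contributes -5 + 3 · -1 = -8
p(-1) = ⊕ of these = min[0, 4, 4, -8] = -8.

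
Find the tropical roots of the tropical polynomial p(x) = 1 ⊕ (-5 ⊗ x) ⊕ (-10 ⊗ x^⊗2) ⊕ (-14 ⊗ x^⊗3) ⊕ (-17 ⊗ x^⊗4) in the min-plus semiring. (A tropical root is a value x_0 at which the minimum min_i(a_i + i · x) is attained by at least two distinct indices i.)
Roots: {3, 4, 5, 6}

Each tropical root is a break point of the lower envelope of the lines y = a_i + i · x (there are 5 lines, with slopes 0, 1, ..., 4). Only the lines that attain the minimum somewhere contribute to roots; other lines are dominated. Here the surviving (envelope) indices are i = 4, i = 3, i = 2, i = 1, i = 0.
Intersections between consecutive envelope lines give the roots: for adjacent envelope indices i < j the intersection is x = (a_i − a_j) / (j − i). Reading off the sorted break points: {3, 4, 5, 6}.
Verification: at each break x_0, at least two indices attain the minimum of min_i(a_i + i · x_0).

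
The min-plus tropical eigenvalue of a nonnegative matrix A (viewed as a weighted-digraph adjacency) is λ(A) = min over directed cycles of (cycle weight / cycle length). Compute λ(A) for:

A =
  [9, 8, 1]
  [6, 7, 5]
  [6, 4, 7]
λ(A) = 7/2

Enumerate directed cycles and compute their means (weight / length). Sample:
  cycle 0 → 0: weight = 9, length = 1, mean = 9/1 ≈ 9.000
  cycle 1 → 1: weight = 7, length = 1, mean = 7/1 ≈ 7.000
  cycle 2 → 2: weight = 7, length = 1, mean = 7/1 ≈ 7.000
  cycle 0 → 1 → 0: weight = 14, length = 2, mean = 14/2 ≈ 7.000
  cycle 0 → 2 → 0: weight = 7, length = 2, mean = 7/2 ≈ 3.500
  cycle 1 → 0 → 1: weight = 14, length = 2, mean = 14/2 ≈ 7.000
Minimum mean = 3.500, attained e.g. along the cycle 0 → 2 → 0 with weight 7 and length 2. So λ(A) = 7/2 = 7/2.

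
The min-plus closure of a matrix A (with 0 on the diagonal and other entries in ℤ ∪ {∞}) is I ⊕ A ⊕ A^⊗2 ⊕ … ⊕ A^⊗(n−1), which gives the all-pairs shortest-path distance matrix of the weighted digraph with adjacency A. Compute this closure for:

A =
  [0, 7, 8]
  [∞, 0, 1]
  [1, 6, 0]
Closure =
  [0, 7, 8]
  [2, 0, 1]
  [1, 6, 0]

This is the Floyd-Warshall all-pairs shortest-path computation. For each intermediate vertex k = 0, 1, …, 2, update dist[i][j] ← min(dist[i][j], dist[i][k] + dist[k][j]). The final matrix gives, for each (i, j), the minimum total weight of any directed path from i to j (possibly empty when i = j).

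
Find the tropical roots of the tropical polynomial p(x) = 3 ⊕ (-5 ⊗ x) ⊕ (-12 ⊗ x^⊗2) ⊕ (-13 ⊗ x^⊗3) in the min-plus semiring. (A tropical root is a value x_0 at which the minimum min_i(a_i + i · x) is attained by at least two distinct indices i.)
Roots: {1, 7, 8}

Each tropical root is a break point of the lower envelope of the lines y = a_i + i · x (there are 4 lines, with slopes 0, 1, ..., 3). Only the lines that attain the minimum somewhere contribute to roots; other lines are dominated. Here the surviving (envelope) indices are i = 3, i = 2, i = 1, i = 0.
Intersections between consecutive envelope lines give the roots: for adjacent envelope indices i < j the intersection is x = (a_i − a_j) / (j − i). Reading off the sorted break points: {1, 7, 8}.
Verification: at each break x_0, at least two indices attain the minimum of min_i(a_i + i · x_0).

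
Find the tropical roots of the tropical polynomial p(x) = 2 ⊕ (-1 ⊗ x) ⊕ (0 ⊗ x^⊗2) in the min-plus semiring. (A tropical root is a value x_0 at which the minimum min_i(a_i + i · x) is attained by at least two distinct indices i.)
Roots: {-1, 3}

Each tropical root is a break point of the lower envelope of the lines y = a_i + i · x (there are 3 lines, with slopes 0, 1, ..., 2). Only the lines that attain the minimum somewhere contribute to roots; other lines are dominated. Here the surviving (envelope) indices are i = 2, i = 1, i = 0.
Intersections between consecutive envelope lines give the roots: for adjacent envelope indices i < j the intersection is x = (a_i − a_j) / (j − i). Reading off the sorted break points: {-1, 3}.
Verification: at each break x_0, at least two indices attain the minimum of min_i(a_i + i · x_0).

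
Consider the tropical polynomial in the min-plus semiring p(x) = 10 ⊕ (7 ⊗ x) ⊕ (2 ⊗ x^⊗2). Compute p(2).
p(2) = 6

A tropical monomial a ⊗ x^⊗i evaluates to a + i · x. Evaluating each term at x = 2:
  Term 0 contributes 10 + 0 · 2 = 10
  Term 1 contributes 7 + 1 · 2 = 9
  Term 2 contributes 2 + 2 · 2 = 6
p(2) = ⊕ of these = min[10, 9, 6] = 6.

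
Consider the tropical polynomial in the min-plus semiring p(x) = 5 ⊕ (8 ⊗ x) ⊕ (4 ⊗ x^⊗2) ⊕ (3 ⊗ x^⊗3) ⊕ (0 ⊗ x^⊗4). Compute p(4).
p(4) = 5

A tropical monomial a ⊗ x^⊗i evaluates to a + i · x. Evaluating each term at x = 4:
  Term 0 contributes 5 + 0 · 4 = 5
  Term 1 contributes 8 + 1 · 4 = 12
  Term 2 contributes 4 + 2 · 4 = 12
  Term 3 contributes 3 + 3 · 4 = 15
  Term 4 contributes 0 + 4 · 4 = 16
p(4) = ⊕ of these = min[5, 12, 12, 15, 16] = 5.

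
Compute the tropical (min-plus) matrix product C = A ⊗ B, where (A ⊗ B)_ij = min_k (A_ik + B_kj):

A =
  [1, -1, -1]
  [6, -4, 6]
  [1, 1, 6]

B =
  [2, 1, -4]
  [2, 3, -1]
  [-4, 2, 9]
A ⊗ B =
  [-5, 1, -3]
  [-2, -1, -5]
  [2, 2, -3]

Apply the min-plus product entry-by-entry:
  C[0][0] = min over k of (A[0][0] + B[0][0] = 1 + 2 = 3, A[0][1] + B[1][0] = -1 + 2 = 1, A[0][2] + B[2][0] = -1 + -4 = -5) = -5 (attained at k = 2)
  C[0][1] = min over k of (A[0][0] + B[0][1] = 1 + 1 = 2, A[0][1] + B[1][1] = -1 + 3 = 2, A[0][2] + B[2][1] = -1 + 2 = 1) = 1 (attained at k = 2)
  C[0][2] = min over k of (A[0][0] + B[0][2] = 1 + -4 = -3, A[0][1] + B[1][2] = -1 + -1 = -2, A[0][2] + B[2][2] = -1 + 9 = 8) = -3 (attained at k = 0)
  C[1][0] = min over k of (A[1][0] + B[0][0] = 6 + 2 = 8, A[1][1] + B[1][0] = -4 + 2 = -2, A[1][2] + B[2][0] = 6 + -4 = 2) = -2 (attained at k = 1)
  C[1][1] = min over k of (A[1][0] + B[0][1] = 6 + 1 = 7, A[1][1] + B[1][1] = -4 + 3 = -1, A[1][2] + B[2][1] = 6 + 2 = 8) = -1 (attained at k = 1)
  C[1][2] = min over k of (A[1][0] + B[0][2] = 6 + -4 = 2, A[1][1] + B[1][2] = -4 + -1 = -5, A[1][2] + B[2][2] = 6 + 9 = 15) = -5 (attained at k = 1)
  C[2][0] = min over k of (A[2][0] + B[0][0] = 1 + 2 = 3, A[2][1] + B[1][0] = 1 + 2 = 3, A[2][2] + B[2][0] = 6 + -4 = 2) = 2 (attained at k = 2)
  C[2][1] = min over k of (A[2][0] + B[0][1] = 1 + 1 = 2, A[2][1] + B[1][1] = 1 + 3 = 4, A[2][2] + B[2][1] = 6 + 2 = 8) = 2 (attained at k = 0)
  C[2][2] = min over k of (A[2][0] + B[0][2] = 1 + -4 = -3, A[2][1] + B[1][2] = 1 + -1 = 0, A[2][2] + B[2][2] = 6 + 9 = 15) = -3 (attained at k = 0)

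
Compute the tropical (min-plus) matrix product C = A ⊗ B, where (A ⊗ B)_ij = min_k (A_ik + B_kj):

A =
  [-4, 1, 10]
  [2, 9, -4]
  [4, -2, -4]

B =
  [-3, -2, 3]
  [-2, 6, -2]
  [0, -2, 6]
A ⊗ B =
  [-7, -6, -1]
  [-4, -6, 2]
  [-4, -6, -4]

Apply the min-plus product entry-by-entry:
  C[0][0] = min over k of (A[0][0] + B[0][0] = -4 + -3 = -7, A[0][1] + B[1][0] = 1 + -2 = -1, A[0][2] + B[2][0] = 10 + 0 = 10) = -7 (attained at k = 0)
  C[0][1] = min over k of (A[0][0] + B[0][1] = -4 + -2 = -6, A[0][1] + B[1][1] = 1 + 6 = 7, A[0][2] + B[2][1] = 10 + -2 = 8) = -6 (attained at k = 0)
  C[0][2] = min over k of (A[0][0] + B[0][2] = -4 + 3 = -1, A[0][1] + B[1][2] = 1 + -2 = -1, A[0][2] + B[2][2] = 10 + 6 = 16) = -1 (attained at k = 0)
  C[1][0] = min over k of (A[1][0] + B[0][0] = 2 + -3 = -1, A[1][1] + B[1][0] = 9 + -2 = 7, A[1][2] + B[2][0] = -4 + 0 = -4) = -4 (attained at k = 2)
  C[1][1] = min over k of (A[1][0] + B[0][1] = 2 + -2 = 0, A[1][1] + B[1][1] = 9 + 6 = 15, A[1][2] + B[2][1] = -4 + -2 = -6) = -6 (attained at k = 2)
  C[1][2] = min over k of (A[1][0] + B[0][2] = 2 + 3 = 5, A[1][1] + B[1][2] = 9 + -2 = 7, A[1][2] + B[2][2] = -4 + 6 = 2) = 2 (attained at k = 2)
  C[2][0] = min over k of (A[2][0] + B[0][0] = 4 + -3 = 1, A[2][1] + B[1][0] = -2 + -2 = -4, A[2][2] + B[2][0] = -4 + 0 = -4) = -4 (attained at k = 1)
  C[2][1] = min over k of (A[2][0] + B[0][1] = 4 + -2 = 2, A[2][1] + B[1][1] = -2 + 6 = 4, A[2][2] + B[2][1] = -4 + -2 = -6) = -6 (attained at k = 2)
  C[2][2] = min over k of (A[2][0] + B[0][2] = 4 + 3 = 7, A[2][1] + B[1][2] = -2 + -2 = -4, A[2][2] + B[2][2] = -4 + 6 = 2) = -4 (attained at k = 1)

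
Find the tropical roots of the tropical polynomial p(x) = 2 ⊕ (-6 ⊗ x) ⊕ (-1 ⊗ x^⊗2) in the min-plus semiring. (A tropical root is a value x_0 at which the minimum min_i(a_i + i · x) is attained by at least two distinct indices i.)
Roots: {-5, 8}

Each tropical root is a break point of the lower envelope of the lines y = a_i + i · x (there are 3 lines, with slopes 0, 1, ..., 2). Only the lines that attain the minimum somewhere contribute to roots; other lines are dominated. Here the surviving (envelope) indices are i = 2, i = 1, i = 0.
Intersections between consecutive envelope lines give the roots: for adjacent envelope indices i < j the intersection is x = (a_i − a_j) / (j − i). Reading off the sorted break points: {-5, 8}.
Verification: at each break x_0, at least two indices attain the minimum of min_i(a_i + i · x_0).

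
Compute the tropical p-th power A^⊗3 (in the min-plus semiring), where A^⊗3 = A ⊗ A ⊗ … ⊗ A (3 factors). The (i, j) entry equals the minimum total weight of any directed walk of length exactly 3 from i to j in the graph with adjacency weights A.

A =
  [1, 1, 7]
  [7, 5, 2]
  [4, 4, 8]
A^⊗3 =
  [3, 3, 4]
  [7, 7, 8]
  [6, 6, 7]

Each entry (A^⊗3)_ij equals the minimum over all length-3 walks i = v_0 → v_1 → … → v_3 = j of Σ_t A[v_t][v_{t+1}]. For example, for (i, j) = (0, 2) we minimise over 9 possible intermediate vertex sequences; the minimum is 4, attained along the walk 0 → 0 → 1 → 2.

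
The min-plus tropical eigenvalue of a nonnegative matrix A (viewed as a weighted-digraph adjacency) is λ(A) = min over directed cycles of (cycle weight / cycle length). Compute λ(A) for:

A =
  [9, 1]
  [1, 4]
λ(A) = 1

Enumerate directed cycles and compute their means (weight / length). Sample:
  cycle 0 → 0: weight = 9, length = 1, mean = 9/1 ≈ 9.000
  cycle 1 → 1: weight = 4, length = 1, mean = 4/1 ≈ 4.000
  cycle 0 → 1 → 0: weight = 2, length = 2, mean = 2/2 ≈ 1.000
  cycle 1 → 0 → 1: weight = 2, length = 2, mean = 2/2 ≈ 1.000
Minimum mean = 1.000, attained e.g. along the cycle 0 → 1 → 0 with weight 2 and length 2. So λ(A) = 2/2 = 1.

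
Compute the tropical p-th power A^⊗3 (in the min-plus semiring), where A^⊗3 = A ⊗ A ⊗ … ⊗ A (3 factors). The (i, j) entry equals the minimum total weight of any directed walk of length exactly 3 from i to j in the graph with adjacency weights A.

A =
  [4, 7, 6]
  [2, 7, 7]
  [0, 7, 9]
A^⊗3 =
  [10, 13, 12]
  [8, 13, 12]
  [6, 11, 10]

Each entry (A^⊗3)_ij equals the minimum over all length-3 walks i = v_0 → v_1 → … → v_3 = j of Σ_t A[v_t][v_{t+1}]. For example, for (i, j) = (0, 2) we minimise over 9 possible intermediate vertex sequences; the minimum is 12, attained along the walk 0 → 2 → 0 → 2.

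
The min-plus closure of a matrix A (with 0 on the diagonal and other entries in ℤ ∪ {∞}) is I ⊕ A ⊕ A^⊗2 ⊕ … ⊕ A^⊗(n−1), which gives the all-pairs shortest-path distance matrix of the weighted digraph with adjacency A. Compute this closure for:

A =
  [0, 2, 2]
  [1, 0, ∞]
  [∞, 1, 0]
Closure =
  [0, 2, 2]
  [1, 0, 3]
  [2, 1, 0]

This is the Floyd-Warshall all-pairs shortest-path computation. For each intermediate vertex k = 0, 1, …, 2, update dist[i][j] ← min(dist[i][j], dist[i][k] + dist[k][j]). The final matrix gives, for each (i, j), the minimum total weight of any directed path from i to j (possibly empty when i = j).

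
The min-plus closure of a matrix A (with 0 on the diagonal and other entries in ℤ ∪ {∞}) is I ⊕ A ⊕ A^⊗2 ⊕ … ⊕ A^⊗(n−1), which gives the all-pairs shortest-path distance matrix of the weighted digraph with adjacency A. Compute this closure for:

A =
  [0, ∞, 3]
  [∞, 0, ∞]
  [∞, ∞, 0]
Closure =
  [0, ∞, 3]
  [∞, 0, ∞]
  [∞, ∞, 0]

This is the Floyd-Warshall all-pairs shortest-path computation. For each intermediate vertex k = 0, 1, …, 2, update dist[i][j] ← min(dist[i][j], dist[i][k] + dist[k][j]). The final matrix gives, for each (i, j), the minimum total weight of any directed path from i to j (possibly empty when i = j).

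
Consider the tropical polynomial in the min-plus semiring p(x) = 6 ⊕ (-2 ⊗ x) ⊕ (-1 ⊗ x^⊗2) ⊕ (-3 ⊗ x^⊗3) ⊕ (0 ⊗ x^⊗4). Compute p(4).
p(4) = 2

A tropical monomial a ⊗ x^⊗i evaluates to a + i · x. Evaluating each term at x = 4:
  Term 0 contributes 6 + 0 · 4 = 6
  Term 1 contributes -2 + 1 · 4 = 2
  Term 2 contributes -1 + 2 · 4 = 7
  Term 3 contributes -3 + 3 · 4 = 9
  Term 4 contributes 0 + 4 · 4 = 16
p(4) = ⊕ of these = min[6, 2, 7, 9, 16] = 2.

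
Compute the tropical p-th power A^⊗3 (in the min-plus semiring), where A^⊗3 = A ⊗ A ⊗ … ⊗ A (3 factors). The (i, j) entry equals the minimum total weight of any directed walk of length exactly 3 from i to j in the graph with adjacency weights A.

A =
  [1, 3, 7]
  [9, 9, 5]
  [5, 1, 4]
A^⊗3 =
  [3, 5, 9]
  [11, 10, 11]
  [7, 7, 10]

Each entry (A^⊗3)_ij equals the minimum over all length-3 walks i = v_0 → v_1 → … → v_3 = j of Σ_t A[v_t][v_{t+1}]. For example, for (i, j) = (0, 2) we minimise over 9 possible intermediate vertex sequences; the minimum is 9, attained along the walk 0 → 0 → 0 → 2.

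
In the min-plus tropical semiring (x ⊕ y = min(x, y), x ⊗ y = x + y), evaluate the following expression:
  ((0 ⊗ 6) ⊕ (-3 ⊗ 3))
((0 ⊗ 6) ⊕ (-3 ⊗ 3)) = 0

Expand innermost to outermost. Recall ⊕ takes the minimum of its arguments and ⊗ takes their sum. Working out the expression ((0 ⊗ 6) ⊕ (-3 ⊗ 3)) gives 0.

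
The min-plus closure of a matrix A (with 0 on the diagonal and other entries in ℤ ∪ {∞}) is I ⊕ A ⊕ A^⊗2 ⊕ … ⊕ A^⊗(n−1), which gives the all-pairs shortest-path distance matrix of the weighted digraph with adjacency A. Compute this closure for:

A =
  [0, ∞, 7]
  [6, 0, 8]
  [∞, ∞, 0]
Closure =
  [0, ∞, 7]
  [6, 0, 8]
  [∞, ∞, 0]

This is the Floyd-Warshall all-pairs shortest-path computation. For each intermediate vertex k = 0, 1, …, 2, update dist[i][j] ← min(dist[i][j], dist[i][k] + dist[k][j]). The final matrix gives, for each (i, j), the minimum total weight of any directed path from i to j (possibly empty when i = j).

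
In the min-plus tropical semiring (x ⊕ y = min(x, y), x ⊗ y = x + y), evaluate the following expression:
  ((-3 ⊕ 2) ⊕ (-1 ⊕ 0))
((-3 ⊕ 2) ⊕ (-1 ⊕ 0)) = -3

Expand innermost to outermost. Recall ⊕ takes the minimum of its arguments and ⊗ takes their sum. Working out the expression ((-3 ⊕ 2) ⊕ (-1 ⊕ 0)) gives -3.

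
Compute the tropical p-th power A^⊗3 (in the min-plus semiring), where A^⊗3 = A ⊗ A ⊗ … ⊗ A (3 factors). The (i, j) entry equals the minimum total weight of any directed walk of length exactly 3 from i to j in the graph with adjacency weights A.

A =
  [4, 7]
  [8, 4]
A^⊗3 =
  [12, 15]
  [16, 12]

Each entry (A^⊗3)_ij equals the minimum over all length-3 walks i = v_0 → v_1 → … → v_3 = j of Σ_t A[v_t][v_{t+1}]. For example, for (i, j) = (0, 1) we minimise over 4 possible intermediate vertex sequences; the minimum is 15, attained along the walk 0 → 0 → 0 → 1.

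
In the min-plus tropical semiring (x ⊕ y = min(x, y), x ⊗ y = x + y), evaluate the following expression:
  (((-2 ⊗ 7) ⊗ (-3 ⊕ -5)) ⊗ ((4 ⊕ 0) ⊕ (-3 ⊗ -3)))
(((-2 ⊗ 7) ⊗ (-3 ⊕ -5)) ⊗ ((4 ⊕ 0) ⊕ (-3 ⊗ -3))) = -6

Expand innermost to outermost. Recall ⊕ takes the minimum of its arguments and ⊗ takes their sum. Working out the expression (((-2 ⊗ 7) ⊗ (-3 ⊕ -5)) ⊗ ((4 ⊕ 0) ⊕ (-3 ⊗ -3))) gives -6.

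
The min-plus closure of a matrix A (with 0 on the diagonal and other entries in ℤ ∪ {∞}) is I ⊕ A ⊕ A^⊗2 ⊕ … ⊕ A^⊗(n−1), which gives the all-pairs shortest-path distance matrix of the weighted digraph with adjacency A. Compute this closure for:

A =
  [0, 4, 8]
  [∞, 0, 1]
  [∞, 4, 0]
Closure =
  [0, 4, 5]
  [∞, 0, 1]
  [∞, 4, 0]

This is the Floyd-Warshall all-pairs shortest-path computation. For each intermediate vertex k = 0, 1, …, 2, update dist[i][j] ← min(dist[i][j], dist[i][k] + dist[k][j]). The final matrix gives, for each (i, j), the minimum total weight of any directed path from i to j (possibly empty when i = j).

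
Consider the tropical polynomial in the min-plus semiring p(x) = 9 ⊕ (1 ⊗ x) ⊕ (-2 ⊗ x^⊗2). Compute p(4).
p(4) = 5

A tropical monomial a ⊗ x^⊗i evaluates to a + i · x. Evaluating each term at x = 4:
  Term 0 contributes 9 + 0 · 4 = 9
  Term 1 contributes 1 + 1 · 4 = 5
  Term 2 contributes -2 + 2 · 4 = 6
p(4) = ⊕ of these = min[9, 5, 6] = 5.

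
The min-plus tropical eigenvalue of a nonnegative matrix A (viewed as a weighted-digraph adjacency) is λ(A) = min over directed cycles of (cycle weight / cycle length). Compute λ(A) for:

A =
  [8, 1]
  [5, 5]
λ(A) = 3

Enumerate directed cycles and compute their means (weight / length). Sample:
  cycle 0 → 0: weight = 8, length = 1, mean = 8/1 ≈ 8.000
  cycle 1 → 1: weight = 5, length = 1, mean = 5/1 ≈ 5.000
  cycle 0 → 1 → 0: weight = 6, length = 2, mean = 6/2 ≈ 3.000
  cycle 1 → 0 → 1: weight = 6, length = 2, mean = 6/2 ≈ 3.000
Minimum mean = 3.000, attained e.g. along the cycle 0 → 1 → 0 with weight 6 and length 2. So λ(A) = 6/2 = 3.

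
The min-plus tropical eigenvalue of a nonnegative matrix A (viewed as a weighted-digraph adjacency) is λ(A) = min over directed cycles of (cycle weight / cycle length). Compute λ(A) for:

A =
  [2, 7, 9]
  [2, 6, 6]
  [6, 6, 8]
λ(A) = 2

Enumerate directed cycles and compute their means (weight / length). Sample:
  cycle 0 → 0: weight = 2, length = 1, mean = 2/1 ≈ 2.000
  cycle 1 → 1: weight = 6, length = 1, mean = 6/1 ≈ 6.000
  cycle 2 → 2: weight = 8, length = 1, mean = 8/1 ≈ 8.000
  cycle 0 → 1 → 0: weight = 9, length = 2, mean = 9/2 ≈ 4.500
  cycle 0 → 2 → 0: weight = 15, length = 2, mean = 15/2 ≈ 7.500
  cycle 1 → 0 → 1: weight = 9, length = 2, mean = 9/2 ≈ 4.500
Minimum mean = 2.000, attained e.g. along the cycle 0 → 0 with weight 2 and length 1. So λ(A) = 2/1 = 2.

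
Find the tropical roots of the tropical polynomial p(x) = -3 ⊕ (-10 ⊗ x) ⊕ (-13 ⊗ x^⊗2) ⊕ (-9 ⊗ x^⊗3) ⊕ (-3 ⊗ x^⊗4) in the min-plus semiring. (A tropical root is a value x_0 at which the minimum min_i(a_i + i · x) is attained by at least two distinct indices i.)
Roots: {-6, -4, 3, 7}

Each tropical root is a break point of the lower envelope of the lines y = a_i + i · x (there are 5 lines, with slopes 0, 1, ..., 4). Only the lines that attain the minimum somewhere contribute to roots; other lines are dominated. Here the surviving (envelope) indices are i = 4, i = 3, i = 2, i = 1, i = 0.
Intersections between consecutive envelope lines give the roots: for adjacent envelope indices i < j the intersection is x = (a_i − a_j) / (j − i). Reading off the sorted break points: {-6, -4, 3, 7}.
Verification: at each break x_0, at least two indices attain the minimum of min_i(a_i + i · x_0).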